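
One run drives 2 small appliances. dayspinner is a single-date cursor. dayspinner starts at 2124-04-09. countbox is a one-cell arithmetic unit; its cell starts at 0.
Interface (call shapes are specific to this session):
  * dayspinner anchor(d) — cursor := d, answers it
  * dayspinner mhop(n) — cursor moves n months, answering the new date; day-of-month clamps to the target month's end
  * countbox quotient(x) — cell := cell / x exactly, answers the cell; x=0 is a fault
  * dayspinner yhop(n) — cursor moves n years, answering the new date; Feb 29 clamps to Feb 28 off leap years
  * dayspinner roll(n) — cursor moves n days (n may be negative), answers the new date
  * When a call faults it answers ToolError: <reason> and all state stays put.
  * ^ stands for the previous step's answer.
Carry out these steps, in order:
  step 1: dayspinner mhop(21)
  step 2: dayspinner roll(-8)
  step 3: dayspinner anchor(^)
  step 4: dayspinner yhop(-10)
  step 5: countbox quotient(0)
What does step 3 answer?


Answer: 2126-01-01

Derivation:
CALL dayspinner mhop[n→21]
RET  2126-01-09
CALL dayspinner roll[n→-8]
RET  2126-01-01
CALL dayspinner anchor[d→^]
RET  2126-01-01
CALL dayspinner yhop[n→-10]
RET  2116-01-01
CALL countbox quotient[x→0]
RET  ToolError: division by zero


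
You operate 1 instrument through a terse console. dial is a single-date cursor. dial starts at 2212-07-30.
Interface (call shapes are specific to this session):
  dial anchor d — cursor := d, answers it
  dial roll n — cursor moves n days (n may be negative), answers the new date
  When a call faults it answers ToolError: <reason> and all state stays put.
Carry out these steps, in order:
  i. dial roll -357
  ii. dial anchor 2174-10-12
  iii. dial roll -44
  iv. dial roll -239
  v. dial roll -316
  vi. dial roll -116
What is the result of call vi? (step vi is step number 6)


==> dial roll(n='-357')
<== 2211-08-08
==> dial anchor(d='2174-10-12')
<== 2174-10-12
==> dial roll(n='-44')
<== 2174-08-29
==> dial roll(n='-239')
<== 2174-01-02
==> dial roll(n='-316')
<== 2173-02-20
==> dial roll(n='-116')
<== 2172-10-27

Answer: 2172-10-27


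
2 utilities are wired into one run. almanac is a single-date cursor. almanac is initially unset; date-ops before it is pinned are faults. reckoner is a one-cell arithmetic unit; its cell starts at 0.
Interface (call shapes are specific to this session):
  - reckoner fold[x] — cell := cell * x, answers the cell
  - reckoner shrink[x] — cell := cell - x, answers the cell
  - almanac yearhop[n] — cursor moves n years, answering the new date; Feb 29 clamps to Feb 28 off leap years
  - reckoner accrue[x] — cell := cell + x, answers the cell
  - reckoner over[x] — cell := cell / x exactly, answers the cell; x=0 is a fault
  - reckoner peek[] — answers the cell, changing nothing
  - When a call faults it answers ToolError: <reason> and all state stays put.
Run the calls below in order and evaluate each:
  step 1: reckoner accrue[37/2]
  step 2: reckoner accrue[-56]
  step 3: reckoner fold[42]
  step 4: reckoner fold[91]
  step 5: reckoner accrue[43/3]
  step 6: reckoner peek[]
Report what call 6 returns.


% 1. reckoner accrue(37/2) => 37/2
% 2. reckoner accrue(-56) => -75/2
% 3. reckoner fold(42) => -1575
% 4. reckoner fold(91) => -143325
% 5. reckoner accrue(43/3) => -429932/3
% 6. reckoner peek() => -429932/3

Answer: -429932/3


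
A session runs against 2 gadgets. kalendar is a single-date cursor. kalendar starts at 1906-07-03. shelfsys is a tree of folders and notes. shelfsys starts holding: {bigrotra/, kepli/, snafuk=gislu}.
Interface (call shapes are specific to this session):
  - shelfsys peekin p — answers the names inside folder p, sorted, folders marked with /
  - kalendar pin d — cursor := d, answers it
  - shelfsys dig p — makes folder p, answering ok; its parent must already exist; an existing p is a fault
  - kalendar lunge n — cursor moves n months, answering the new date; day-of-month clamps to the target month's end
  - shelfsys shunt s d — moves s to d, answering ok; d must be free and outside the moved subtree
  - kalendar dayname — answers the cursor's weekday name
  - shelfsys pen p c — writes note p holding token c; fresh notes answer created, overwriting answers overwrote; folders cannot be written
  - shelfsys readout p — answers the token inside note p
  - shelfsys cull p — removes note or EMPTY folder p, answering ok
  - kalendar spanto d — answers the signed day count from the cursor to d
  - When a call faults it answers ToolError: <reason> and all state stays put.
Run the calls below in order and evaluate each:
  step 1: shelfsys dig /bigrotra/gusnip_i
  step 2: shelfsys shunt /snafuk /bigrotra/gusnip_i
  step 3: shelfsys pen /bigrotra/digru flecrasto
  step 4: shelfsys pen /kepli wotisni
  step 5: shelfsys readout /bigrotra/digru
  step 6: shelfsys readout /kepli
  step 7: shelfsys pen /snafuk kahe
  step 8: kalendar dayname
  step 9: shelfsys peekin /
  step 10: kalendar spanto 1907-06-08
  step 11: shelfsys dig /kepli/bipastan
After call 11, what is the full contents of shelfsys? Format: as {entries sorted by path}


Answer: {bigrotra/, bigrotra/digru=flecrasto, bigrotra/gusnip_i/, kepli/, kepli/bipastan/, snafuk=kahe}

Derivation:
·→ shelfsys dig(p→/bigrotra/gusnip_i)
·← ok
·→ shelfsys shunt(s→/snafuk, d→/bigrotra/gusnip_i)
·← ToolError: exists
·→ shelfsys pen(p→/bigrotra/digru, c→flecrasto)
·← created
·→ shelfsys pen(p→/kepli, c→wotisni)
·← ToolError: is a directory
·→ shelfsys readout(p→/bigrotra/digru)
·← flecrasto
·→ shelfsys readout(p→/kepli)
·← ToolError: is a directory
·→ shelfsys pen(p→/snafuk, c→kahe)
·← overwrote
·→ kalendar dayname()
·← Tuesday
·→ shelfsys peekin(p→/)
·← [bigrotra/, kepli/, snafuk]
·→ kalendar spanto(d→1907-06-08)
·← 340
·→ shelfsys dig(p→/kepli/bipastan)
·← ok


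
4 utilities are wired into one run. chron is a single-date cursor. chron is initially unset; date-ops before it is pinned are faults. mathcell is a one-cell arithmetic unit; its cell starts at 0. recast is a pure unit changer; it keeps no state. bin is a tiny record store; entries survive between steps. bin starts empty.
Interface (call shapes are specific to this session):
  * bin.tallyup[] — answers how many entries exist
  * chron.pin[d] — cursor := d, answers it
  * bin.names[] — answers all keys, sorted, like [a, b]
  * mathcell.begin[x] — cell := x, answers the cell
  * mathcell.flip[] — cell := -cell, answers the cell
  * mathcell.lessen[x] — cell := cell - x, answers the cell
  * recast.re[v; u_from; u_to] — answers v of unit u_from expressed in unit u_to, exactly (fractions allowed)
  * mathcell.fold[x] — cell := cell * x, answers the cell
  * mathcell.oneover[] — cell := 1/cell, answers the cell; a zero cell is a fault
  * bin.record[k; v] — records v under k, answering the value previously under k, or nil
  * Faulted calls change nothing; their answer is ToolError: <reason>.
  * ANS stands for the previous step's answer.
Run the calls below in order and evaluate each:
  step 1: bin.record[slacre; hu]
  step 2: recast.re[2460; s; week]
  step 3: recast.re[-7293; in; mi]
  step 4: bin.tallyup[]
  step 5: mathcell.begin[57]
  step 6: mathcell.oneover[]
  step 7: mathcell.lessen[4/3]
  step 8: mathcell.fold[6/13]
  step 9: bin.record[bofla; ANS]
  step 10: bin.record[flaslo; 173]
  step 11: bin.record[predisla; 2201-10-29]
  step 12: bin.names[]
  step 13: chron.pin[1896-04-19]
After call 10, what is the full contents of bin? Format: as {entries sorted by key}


Answer: {bofla=-150/247, flaslo=173, slacre=hu}

Derivation:
Then record with k=slacre, v=hu, — result: nil.
Calling re with v=2460, u_from=s, u_to=week, and get 41/10080.
I try re with v=-7293, u_from=in, u_to=mi, — result: -221/1920.
I call tallyup, and get 1.
Using begin with x=57: 57.
I run oneover, which returns 1/57.
Then lessen with x=4/3, giving -25/19.
Invoking fold with x=6/13, giving -150/247.
I try record with k=bofla, v=ANS, and see nil.
Calling record with k=flaslo, v=173, giving nil.
Calling record with k=predisla, v=2201-10-29, yielding nil.
I run names, and observe [bofla, flaslo, predisla, slacre].
Then pin with d=1896-04-19, and observe 1896-04-19.


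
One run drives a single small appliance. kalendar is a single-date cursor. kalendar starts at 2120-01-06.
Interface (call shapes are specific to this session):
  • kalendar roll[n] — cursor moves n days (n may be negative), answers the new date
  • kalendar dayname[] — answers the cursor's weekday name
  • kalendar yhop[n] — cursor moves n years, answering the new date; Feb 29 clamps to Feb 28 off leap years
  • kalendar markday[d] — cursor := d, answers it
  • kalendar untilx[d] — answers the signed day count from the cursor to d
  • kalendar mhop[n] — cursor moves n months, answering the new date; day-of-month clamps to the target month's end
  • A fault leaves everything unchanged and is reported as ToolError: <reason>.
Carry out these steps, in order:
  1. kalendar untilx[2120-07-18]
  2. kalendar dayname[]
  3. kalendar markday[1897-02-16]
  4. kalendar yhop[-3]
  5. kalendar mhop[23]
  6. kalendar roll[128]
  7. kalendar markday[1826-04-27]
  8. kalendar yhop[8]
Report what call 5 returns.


Do: kalendar untilx[2120-07-18]
See: 194
Do: kalendar dayname[]
See: Saturday
Do: kalendar markday[1897-02-16]
See: 1897-02-16
Do: kalendar yhop[-3]
See: 1894-02-16
Do: kalendar mhop[23]
See: 1896-01-16
Do: kalendar roll[128]
See: 1896-05-23
Do: kalendar markday[1826-04-27]
See: 1826-04-27
Do: kalendar yhop[8]
See: 1834-04-27

Answer: 1896-01-16


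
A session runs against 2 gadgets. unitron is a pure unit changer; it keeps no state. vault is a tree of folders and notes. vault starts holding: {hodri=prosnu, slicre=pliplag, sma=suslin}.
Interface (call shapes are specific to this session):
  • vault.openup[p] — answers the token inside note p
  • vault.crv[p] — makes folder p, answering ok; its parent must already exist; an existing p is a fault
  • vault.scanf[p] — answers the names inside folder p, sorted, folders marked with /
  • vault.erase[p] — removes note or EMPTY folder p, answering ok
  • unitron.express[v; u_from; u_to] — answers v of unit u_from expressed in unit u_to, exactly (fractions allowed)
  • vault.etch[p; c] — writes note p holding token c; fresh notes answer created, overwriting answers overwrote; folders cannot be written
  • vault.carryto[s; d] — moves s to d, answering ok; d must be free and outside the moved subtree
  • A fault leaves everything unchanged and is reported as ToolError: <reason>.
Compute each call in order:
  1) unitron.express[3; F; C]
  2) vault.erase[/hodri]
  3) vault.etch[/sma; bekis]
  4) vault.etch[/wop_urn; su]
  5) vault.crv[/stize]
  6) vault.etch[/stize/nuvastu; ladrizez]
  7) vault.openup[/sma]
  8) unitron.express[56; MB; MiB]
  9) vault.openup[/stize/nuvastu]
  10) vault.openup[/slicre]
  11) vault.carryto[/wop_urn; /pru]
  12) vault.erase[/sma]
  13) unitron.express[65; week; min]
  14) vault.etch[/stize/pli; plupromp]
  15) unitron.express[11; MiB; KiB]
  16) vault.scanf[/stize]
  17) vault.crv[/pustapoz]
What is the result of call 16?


Answer: [nuvastu, pli]

Derivation:
~$ unitron.express v=3 u_from=F u_to=C
= -145/9
~$ vault.erase p=/hodri
= ok
~$ vault.etch p=/sma c=bekis
= overwrote
~$ vault.etch p=/wop_urn c=su
= created
~$ vault.crv p=/stize
= ok
~$ vault.etch p=/stize/nuvastu c=ladrizez
= created
~$ vault.openup p=/sma
= bekis
~$ unitron.express v=56 u_from=MB u_to=MiB
= 109375/2048
~$ vault.openup p=/stize/nuvastu
= ladrizez
~$ vault.openup p=/slicre
= pliplag
~$ vault.carryto s=/wop_urn d=/pru
= ok
~$ vault.erase p=/sma
= ok
~$ unitron.express v=65 u_from=week u_to=min
= 655200
~$ vault.etch p=/stize/pli c=plupromp
= created
~$ unitron.express v=11 u_from=MiB u_to=KiB
= 11264
~$ vault.scanf p=/stize
= [nuvastu, pli]
~$ vault.crv p=/pustapoz
= ok


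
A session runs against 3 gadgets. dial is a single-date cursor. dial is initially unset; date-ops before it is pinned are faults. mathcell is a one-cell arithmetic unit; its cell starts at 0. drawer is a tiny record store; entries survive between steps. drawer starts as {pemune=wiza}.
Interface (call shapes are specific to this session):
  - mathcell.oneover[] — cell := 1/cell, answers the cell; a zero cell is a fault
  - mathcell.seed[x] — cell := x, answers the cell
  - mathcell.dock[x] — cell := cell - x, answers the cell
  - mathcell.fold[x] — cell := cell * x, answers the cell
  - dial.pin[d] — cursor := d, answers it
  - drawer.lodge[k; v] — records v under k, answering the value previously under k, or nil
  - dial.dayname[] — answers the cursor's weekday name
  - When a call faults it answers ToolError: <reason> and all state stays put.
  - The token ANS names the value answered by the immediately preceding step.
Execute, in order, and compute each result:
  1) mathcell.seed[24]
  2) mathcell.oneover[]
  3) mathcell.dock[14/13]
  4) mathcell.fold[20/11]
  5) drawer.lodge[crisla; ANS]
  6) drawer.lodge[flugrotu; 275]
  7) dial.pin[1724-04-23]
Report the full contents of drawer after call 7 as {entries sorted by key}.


Answer: {crisla=-1615/858, flugrotu=275, pemune=wiza}

Derivation:
>> mathcell.seed(x→24)
<< 24
>> mathcell.oneover()
<< 1/24
>> mathcell.dock(x→14/13)
<< -323/312
>> mathcell.fold(x→20/11)
<< -1615/858
>> drawer.lodge(k→crisla, v→ANS)
<< nil
>> drawer.lodge(k→flugrotu, v→275)
<< nil
>> dial.pin(d→1724-04-23)
<< 1724-04-23


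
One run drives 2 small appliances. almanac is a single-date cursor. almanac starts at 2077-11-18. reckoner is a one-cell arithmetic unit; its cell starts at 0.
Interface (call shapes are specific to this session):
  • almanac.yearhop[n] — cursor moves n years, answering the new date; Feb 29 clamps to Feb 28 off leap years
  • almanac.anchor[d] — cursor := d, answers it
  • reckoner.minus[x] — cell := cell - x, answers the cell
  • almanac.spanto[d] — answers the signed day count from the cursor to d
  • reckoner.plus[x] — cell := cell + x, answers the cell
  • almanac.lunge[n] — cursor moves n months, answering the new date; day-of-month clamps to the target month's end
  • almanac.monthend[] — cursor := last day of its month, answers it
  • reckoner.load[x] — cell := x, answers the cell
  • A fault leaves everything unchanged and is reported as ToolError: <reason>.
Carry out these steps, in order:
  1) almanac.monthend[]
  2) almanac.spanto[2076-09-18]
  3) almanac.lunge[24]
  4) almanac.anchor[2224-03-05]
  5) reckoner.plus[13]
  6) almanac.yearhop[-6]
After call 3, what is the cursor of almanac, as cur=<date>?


CALL almanac.monthend[]
RET  2077-11-30
CALL almanac.spanto[d: 2076-09-18]
RET  -438
CALL almanac.lunge[n: 24]
RET  2079-11-30
CALL almanac.anchor[d: 2224-03-05]
RET  2224-03-05
CALL reckoner.plus[x: 13]
RET  13
CALL almanac.yearhop[n: -6]
RET  2218-03-05

Answer: cur=2079-11-30


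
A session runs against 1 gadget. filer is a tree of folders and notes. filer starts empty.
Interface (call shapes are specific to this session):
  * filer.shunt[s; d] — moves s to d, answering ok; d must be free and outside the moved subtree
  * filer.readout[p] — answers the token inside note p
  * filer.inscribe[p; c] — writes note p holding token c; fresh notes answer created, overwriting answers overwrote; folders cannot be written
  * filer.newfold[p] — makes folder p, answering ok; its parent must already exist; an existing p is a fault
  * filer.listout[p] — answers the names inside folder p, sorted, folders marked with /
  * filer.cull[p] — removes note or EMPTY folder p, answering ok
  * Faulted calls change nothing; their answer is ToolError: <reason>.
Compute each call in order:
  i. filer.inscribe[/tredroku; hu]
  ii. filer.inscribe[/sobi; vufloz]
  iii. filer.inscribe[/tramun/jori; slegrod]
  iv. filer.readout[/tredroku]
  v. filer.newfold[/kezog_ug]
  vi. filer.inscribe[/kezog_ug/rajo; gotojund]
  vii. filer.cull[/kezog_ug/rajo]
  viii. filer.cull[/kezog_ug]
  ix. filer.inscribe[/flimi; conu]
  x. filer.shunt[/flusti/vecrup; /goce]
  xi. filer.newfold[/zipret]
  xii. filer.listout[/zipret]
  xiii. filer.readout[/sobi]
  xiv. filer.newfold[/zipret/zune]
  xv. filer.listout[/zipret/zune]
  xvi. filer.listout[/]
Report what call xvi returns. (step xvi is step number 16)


Answer: [flimi, sobi, tredroku, zipret/]

Derivation:
Act: inscribe[p: /tredroku; c: hu]
Obs: created
Act: inscribe[p: /sobi; c: vufloz]
Obs: created
Act: inscribe[p: /tramun/jori; c: slegrod]
Obs: ToolError: no parent
Act: readout[p: /tredroku]
Obs: hu
Act: newfold[p: /kezog_ug]
Obs: ok
Act: inscribe[p: /kezog_ug/rajo; c: gotojund]
Obs: created
Act: cull[p: /kezog_ug/rajo]
Obs: ok
Act: cull[p: /kezog_ug]
Obs: ok
Act: inscribe[p: /flimi; c: conu]
Obs: created
Act: shunt[s: /flusti/vecrup; d: /goce]
Obs: ToolError: not found
Act: newfold[p: /zipret]
Obs: ok
Act: listout[p: /zipret]
Obs: []
Act: readout[p: /sobi]
Obs: vufloz
Act: newfold[p: /zipret/zune]
Obs: ok
Act: listout[p: /zipret/zune]
Obs: []
Act: listout[p: /]
Obs: [flimi, sobi, tredroku, zipret/]


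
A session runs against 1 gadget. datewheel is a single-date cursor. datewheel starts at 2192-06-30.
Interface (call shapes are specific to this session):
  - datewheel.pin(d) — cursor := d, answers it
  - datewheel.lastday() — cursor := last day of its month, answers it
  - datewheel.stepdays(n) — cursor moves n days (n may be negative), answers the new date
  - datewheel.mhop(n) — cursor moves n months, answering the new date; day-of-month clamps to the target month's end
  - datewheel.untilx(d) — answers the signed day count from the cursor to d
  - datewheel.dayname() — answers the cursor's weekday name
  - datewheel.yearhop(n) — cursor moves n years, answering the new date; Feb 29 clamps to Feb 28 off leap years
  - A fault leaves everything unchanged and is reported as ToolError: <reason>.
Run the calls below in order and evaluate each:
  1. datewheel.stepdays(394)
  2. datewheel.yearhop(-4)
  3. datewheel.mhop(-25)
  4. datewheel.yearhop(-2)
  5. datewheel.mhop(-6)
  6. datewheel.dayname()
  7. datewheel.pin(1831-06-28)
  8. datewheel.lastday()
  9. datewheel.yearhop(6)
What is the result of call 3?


Answer: 2187-06-29

Derivation:
-> datewheel.stepdays(394)
<- 2193-07-29
-> datewheel.yearhop(-4)
<- 2189-07-29
-> datewheel.mhop(-25)
<- 2187-06-29
-> datewheel.yearhop(-2)
<- 2185-06-29
-> datewheel.mhop(-6)
<- 2184-12-29
-> datewheel.dayname()
<- Wednesday
-> datewheel.pin(1831-06-28)
<- 1831-06-28
-> datewheel.lastday()
<- 1831-06-30
-> datewheel.yearhop(6)
<- 1837-06-30


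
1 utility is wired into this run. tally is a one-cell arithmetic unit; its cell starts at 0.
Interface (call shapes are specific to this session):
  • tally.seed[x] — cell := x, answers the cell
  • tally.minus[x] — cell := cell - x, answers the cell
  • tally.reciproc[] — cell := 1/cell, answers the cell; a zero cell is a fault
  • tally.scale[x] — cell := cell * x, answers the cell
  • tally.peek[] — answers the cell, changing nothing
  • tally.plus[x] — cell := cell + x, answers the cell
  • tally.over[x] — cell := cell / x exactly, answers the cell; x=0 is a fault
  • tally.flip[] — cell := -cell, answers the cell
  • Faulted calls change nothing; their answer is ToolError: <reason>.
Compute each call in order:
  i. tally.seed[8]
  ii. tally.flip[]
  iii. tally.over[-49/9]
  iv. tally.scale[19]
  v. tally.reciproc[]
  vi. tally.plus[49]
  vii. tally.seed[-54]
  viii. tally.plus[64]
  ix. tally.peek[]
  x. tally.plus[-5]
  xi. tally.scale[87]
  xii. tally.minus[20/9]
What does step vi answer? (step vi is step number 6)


[in] tally.seed x=8
[out] 8
[in] tally.flip
[out] -8
[in] tally.over x=-49/9
[out] 72/49
[in] tally.scale x=19
[out] 1368/49
[in] tally.reciproc
[out] 49/1368
[in] tally.plus x=49
[out] 67081/1368
[in] tally.seed x=-54
[out] -54
[in] tally.plus x=64
[out] 10
[in] tally.peek
[out] 10
[in] tally.plus x=-5
[out] 5
[in] tally.scale x=87
[out] 435
[in] tally.minus x=20/9
[out] 3895/9

Answer: 67081/1368


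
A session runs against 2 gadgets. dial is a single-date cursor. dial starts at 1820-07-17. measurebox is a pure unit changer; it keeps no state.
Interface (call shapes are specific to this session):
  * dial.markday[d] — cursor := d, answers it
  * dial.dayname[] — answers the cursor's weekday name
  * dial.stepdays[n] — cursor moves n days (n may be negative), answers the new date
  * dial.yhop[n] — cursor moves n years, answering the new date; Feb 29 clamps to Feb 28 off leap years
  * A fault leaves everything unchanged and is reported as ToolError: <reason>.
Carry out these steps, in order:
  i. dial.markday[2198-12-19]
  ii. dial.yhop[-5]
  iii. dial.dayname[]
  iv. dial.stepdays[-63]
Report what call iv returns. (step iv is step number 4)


;; 1. dial.markday(d='2198-12-19') -> 2198-12-19
;; 2. dial.yhop(n='-5') -> 2193-12-19
;; 3. dial.dayname() -> Thursday
;; 4. dial.stepdays(n='-63') -> 2193-10-17

Answer: 2193-10-17


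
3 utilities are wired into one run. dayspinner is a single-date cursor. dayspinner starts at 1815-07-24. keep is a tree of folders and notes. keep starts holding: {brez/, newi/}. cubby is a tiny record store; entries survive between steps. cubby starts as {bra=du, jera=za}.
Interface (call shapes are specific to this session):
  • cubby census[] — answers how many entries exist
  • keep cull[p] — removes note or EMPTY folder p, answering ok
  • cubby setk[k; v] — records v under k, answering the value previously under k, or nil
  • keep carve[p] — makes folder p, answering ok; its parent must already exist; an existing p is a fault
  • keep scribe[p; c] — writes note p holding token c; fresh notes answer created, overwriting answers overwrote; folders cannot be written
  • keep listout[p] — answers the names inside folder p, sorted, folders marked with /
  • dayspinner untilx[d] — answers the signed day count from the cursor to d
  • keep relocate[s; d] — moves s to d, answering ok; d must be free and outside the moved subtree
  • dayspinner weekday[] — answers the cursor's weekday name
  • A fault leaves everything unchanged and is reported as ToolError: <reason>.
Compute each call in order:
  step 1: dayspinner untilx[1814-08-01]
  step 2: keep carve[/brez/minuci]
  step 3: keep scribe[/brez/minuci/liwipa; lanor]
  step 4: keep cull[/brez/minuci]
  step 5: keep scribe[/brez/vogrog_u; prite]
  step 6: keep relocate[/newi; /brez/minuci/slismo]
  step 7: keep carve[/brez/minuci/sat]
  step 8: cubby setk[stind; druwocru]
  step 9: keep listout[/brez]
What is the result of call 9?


Using dayspinner untilx(d='1814-08-01'), → -357.
Now I run keep carve(p='/brez/minuci'), → ok.
Next I call keep scribe(p='/brez/minuci/liwipa', c='lanor'), which returns created.
Calling keep cull(p='/brez/minuci'), → ToolError: not empty.
I call keep scribe(p='/brez/vogrog_u', c='prite'), — result: created.
Next I call keep relocate(s='/newi', d='/brez/minuci/slismo'), yielding ok.
I try keep carve(p='/brez/minuci/sat'), giving ok.
I call cubby setk(k='stind', v='druwocru'), → nil.
I run keep listout(p='/brez'), — result: [minuci/, vogrog_u].

Answer: [minuci/, vogrog_u]


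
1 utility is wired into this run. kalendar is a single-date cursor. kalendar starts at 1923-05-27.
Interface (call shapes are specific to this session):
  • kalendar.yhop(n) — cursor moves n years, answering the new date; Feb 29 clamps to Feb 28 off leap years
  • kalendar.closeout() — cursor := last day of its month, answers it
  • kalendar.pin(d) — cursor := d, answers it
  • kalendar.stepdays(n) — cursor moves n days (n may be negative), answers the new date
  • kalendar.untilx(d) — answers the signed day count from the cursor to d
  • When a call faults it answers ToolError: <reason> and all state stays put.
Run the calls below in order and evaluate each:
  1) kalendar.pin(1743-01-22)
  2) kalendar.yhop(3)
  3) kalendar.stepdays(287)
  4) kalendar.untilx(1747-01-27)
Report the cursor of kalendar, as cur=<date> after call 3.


-- pin(d→1743-01-22) : 1743-01-22
-- yhop(n→3) : 1746-01-22
-- stepdays(n→287) : 1746-11-05
-- untilx(d→1747-01-27) : 83

Answer: cur=1746-11-05


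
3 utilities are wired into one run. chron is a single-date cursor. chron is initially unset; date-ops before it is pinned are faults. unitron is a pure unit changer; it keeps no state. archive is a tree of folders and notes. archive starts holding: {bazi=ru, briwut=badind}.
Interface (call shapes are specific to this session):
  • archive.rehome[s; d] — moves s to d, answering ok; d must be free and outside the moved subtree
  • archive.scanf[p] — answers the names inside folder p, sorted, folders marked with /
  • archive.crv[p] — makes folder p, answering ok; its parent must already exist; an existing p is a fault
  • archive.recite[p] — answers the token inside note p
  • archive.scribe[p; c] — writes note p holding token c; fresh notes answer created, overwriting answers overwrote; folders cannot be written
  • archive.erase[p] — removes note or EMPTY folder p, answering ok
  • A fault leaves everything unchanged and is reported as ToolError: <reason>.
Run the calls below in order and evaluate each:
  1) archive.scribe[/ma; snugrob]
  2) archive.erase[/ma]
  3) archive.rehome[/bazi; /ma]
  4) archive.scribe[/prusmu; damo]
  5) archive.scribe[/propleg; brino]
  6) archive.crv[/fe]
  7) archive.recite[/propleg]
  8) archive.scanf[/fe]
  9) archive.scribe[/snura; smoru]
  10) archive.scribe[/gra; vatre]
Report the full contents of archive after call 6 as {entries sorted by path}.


Answer: {briwut=badind, fe/, ma=ru, propleg=brino, prusmu=damo}

Derivation:
% archive.scribe p=/ma c=snugrob
  created
% archive.erase p=/ma
  ok
% archive.rehome s=/bazi d=/ma
  ok
% archive.scribe p=/prusmu c=damo
  created
% archive.scribe p=/propleg c=brino
  created
% archive.crv p=/fe
  ok
% archive.recite p=/propleg
  brino
% archive.scanf p=/fe
  []
% archive.scribe p=/snura c=smoru
  created
% archive.scribe p=/gra c=vatre
  created


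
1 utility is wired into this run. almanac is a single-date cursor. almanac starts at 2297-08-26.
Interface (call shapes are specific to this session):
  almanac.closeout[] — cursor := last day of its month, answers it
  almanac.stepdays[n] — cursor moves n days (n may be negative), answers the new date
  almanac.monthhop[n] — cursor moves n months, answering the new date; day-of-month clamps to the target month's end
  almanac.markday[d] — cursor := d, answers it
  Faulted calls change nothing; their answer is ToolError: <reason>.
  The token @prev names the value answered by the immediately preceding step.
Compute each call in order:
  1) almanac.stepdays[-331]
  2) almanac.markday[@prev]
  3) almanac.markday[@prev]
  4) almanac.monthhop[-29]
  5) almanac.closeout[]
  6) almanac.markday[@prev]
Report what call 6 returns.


Answer: 2294-04-30

Derivation:
Invoking almanac.stepdays on n→-331, giving 2296-09-29.
Calling almanac.markday on d→@prev, yielding 2296-09-29.
Now I run almanac.markday on d→@prev, and see 2296-09-29.
Now I run almanac.monthhop on n→-29: 2294-04-29.
Using almanac.closeout, — result: 2294-04-30.
Calling almanac.markday on d→@prev, → 2294-04-30.


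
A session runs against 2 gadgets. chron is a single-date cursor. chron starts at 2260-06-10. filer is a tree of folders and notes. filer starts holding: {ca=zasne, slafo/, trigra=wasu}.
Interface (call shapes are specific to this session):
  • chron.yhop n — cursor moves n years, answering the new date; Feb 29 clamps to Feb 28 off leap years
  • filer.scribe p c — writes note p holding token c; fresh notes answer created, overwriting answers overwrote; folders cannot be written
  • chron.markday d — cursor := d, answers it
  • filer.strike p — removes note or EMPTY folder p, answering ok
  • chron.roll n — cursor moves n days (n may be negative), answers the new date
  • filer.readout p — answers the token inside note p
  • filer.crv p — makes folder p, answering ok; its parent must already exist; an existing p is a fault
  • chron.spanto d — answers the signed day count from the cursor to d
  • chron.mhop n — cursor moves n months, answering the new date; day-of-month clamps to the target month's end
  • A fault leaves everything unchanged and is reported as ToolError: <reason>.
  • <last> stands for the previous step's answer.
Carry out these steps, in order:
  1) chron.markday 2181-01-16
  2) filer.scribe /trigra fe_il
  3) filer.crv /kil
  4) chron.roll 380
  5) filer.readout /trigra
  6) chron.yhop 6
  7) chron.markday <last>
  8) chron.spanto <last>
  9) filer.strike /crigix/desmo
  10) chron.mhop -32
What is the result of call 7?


Answer: 2188-01-31

Derivation:
-> chron.markday(d='2181-01-16')
<- 2181-01-16
-> filer.scribe(p='/trigra', c='fe_il')
<- overwrote
-> filer.crv(p='/kil')
<- ok
-> chron.roll(n='380')
<- 2182-01-31
-> filer.readout(p='/trigra')
<- fe_il
-> chron.yhop(n='6')
<- 2188-01-31
-> chron.markday(d='<last>')
<- 2188-01-31
-> chron.spanto(d='<last>')
<- 0
-> filer.strike(p='/crigix/desmo')
<- ToolError: not found
-> chron.mhop(n='-32')
<- 2185-05-31


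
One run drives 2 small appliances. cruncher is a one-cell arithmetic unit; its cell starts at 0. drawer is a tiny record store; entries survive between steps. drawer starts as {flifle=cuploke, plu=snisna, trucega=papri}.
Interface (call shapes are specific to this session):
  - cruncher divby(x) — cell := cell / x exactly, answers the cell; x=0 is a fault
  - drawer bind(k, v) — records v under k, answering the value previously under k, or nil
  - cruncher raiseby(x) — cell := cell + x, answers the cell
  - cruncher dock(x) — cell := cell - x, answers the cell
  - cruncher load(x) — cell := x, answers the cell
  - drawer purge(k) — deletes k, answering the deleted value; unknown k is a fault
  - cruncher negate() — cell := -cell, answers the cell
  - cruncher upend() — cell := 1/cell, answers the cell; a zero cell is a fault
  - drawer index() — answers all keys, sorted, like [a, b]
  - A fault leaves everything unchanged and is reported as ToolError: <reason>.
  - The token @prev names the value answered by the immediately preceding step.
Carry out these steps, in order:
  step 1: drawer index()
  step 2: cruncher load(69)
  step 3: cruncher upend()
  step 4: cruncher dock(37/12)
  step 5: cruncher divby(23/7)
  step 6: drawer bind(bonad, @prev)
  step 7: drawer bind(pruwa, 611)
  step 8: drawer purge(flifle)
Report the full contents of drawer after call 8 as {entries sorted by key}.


→ drawer index()
← [flifle, plu, trucega]
→ cruncher load(69)
← 69
→ cruncher upend()
← 1/69
→ cruncher dock(37/12)
← -847/276
→ cruncher divby(23/7)
← -5929/6348
→ drawer bind(bonad, @prev)
← nil
→ drawer bind(pruwa, 611)
← nil
→ drawer purge(flifle)
← cuploke

Answer: {bonad=-5929/6348, plu=snisna, pruwa=611, trucega=papri}


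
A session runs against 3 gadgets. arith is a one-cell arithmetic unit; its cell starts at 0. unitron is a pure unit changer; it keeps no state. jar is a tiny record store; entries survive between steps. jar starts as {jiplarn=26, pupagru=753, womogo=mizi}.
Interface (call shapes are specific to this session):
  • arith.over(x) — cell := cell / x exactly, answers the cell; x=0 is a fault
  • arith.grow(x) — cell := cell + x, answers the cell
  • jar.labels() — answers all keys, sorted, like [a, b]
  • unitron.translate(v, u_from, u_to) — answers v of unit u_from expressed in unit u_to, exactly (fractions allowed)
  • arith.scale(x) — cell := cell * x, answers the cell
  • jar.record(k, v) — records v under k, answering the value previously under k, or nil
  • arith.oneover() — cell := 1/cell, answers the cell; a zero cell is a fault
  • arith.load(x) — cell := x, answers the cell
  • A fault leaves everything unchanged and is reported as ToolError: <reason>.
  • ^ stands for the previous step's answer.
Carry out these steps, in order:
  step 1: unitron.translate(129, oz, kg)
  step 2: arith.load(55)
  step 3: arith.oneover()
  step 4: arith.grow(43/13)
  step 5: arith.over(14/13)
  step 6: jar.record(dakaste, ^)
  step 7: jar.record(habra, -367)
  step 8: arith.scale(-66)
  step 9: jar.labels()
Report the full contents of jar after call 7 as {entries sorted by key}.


Answer: {dakaste=1189/385, habra=-367, jiplarn=26, pupagru=753, womogo=mizi}

Derivation:
>>> unitron.translate v: 129 u_from: oz u_to: kg
  5851341573/1600000000
>>> arith.load x: 55
  55
>>> arith.oneover
  1/55
>>> arith.grow x: 43/13
  2378/715
>>> arith.over x: 14/13
  1189/385
>>> jar.record k: dakaste v: ^
  nil
>>> jar.record k: habra v: -367
  nil
>>> arith.scale x: -66
  -7134/35
>>> jar.labels
  [dakaste, habra, jiplarn, pupagru, womogo]


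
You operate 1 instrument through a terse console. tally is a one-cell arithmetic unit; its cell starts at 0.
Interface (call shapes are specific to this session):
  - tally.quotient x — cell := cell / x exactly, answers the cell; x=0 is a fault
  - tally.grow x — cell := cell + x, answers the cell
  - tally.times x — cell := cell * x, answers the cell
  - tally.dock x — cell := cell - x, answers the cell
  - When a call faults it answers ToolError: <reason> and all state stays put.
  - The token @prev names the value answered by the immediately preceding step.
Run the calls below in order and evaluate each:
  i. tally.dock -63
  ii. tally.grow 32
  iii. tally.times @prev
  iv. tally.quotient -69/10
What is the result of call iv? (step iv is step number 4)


Answer: -90250/69

Derivation:
I run tally.dock passing x='-63', → 63.
Now I run tally.grow passing x='32', and see 95.
Invoking tally.times passing x='@prev', → 9025.
Using tally.quotient passing x='-69/10', and see -90250/69.


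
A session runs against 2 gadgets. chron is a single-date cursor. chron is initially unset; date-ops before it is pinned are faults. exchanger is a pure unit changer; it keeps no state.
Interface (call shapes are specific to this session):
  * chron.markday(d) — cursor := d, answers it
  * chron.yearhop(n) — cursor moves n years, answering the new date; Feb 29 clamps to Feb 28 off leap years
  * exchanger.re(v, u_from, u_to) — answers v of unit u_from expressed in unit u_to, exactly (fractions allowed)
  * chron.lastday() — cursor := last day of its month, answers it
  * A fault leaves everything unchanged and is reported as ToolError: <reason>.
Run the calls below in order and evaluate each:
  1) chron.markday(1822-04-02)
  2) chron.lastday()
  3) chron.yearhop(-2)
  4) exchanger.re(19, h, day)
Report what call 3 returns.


→ markday(1822-04-02)
← 1822-04-02
→ lastday()
← 1822-04-30
→ yearhop(-2)
← 1820-04-30
→ re(19, h, day)
← 19/24

Answer: 1820-04-30


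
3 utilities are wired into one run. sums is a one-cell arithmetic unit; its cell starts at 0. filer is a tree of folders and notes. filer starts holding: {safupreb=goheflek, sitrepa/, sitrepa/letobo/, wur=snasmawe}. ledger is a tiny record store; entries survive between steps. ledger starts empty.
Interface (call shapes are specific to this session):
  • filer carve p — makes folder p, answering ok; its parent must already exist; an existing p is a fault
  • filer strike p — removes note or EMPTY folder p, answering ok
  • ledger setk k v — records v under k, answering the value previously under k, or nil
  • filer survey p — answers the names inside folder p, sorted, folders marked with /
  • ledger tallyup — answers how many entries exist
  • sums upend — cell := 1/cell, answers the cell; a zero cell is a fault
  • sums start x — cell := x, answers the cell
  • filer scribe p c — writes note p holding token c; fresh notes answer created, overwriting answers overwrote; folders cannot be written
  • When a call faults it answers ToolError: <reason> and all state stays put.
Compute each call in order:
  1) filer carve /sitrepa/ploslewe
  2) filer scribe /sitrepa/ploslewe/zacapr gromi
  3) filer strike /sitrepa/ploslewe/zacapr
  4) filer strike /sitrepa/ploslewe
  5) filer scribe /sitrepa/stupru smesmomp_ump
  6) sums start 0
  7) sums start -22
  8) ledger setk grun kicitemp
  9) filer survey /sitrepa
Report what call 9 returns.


% 1. filer carve(p=/sitrepa/ploslewe) => ok
% 2. filer scribe(p=/sitrepa/ploslewe/zacapr, c=gromi) => created
% 3. filer strike(p=/sitrepa/ploslewe/zacapr) => ok
% 4. filer strike(p=/sitrepa/ploslewe) => ok
% 5. filer scribe(p=/sitrepa/stupru, c=smesmomp_ump) => created
% 6. sums start(x=0) => 0
% 7. sums start(x=-22) => -22
% 8. ledger setk(k=grun, v=kicitemp) => nil
% 9. filer survey(p=/sitrepa) => [letobo/, stupru]

Answer: [letobo/, stupru]


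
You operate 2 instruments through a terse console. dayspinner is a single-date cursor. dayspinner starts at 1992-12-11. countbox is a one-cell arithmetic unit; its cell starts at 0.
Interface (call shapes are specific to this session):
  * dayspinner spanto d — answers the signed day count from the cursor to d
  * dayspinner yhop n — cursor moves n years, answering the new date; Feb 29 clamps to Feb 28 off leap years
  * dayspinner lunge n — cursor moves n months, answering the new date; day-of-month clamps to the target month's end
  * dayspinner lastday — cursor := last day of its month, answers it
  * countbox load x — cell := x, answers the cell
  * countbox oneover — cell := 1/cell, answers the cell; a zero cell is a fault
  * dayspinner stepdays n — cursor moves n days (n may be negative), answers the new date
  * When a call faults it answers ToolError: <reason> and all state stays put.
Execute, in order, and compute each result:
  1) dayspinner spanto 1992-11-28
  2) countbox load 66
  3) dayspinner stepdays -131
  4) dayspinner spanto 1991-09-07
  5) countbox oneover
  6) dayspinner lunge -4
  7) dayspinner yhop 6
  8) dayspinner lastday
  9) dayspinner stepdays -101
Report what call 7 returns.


Now I run dayspinner spanto on d=1992-11-28, which returns -13.
I run countbox load on x=66, and see 66.
I try dayspinner stepdays on n=-131, and observe 1992-08-02.
Next I call dayspinner spanto on d=1991-09-07, and see -330.
I run countbox oneover, → 1/66.
I call dayspinner lunge on n=-4, and observe 1992-04-02.
Then dayspinner yhop on n=6, → 1998-04-02.
Now I run dayspinner lastday(), giving 1998-04-30.
Using dayspinner stepdays on n=-101, and see 1998-01-19.

Answer: 1998-04-02


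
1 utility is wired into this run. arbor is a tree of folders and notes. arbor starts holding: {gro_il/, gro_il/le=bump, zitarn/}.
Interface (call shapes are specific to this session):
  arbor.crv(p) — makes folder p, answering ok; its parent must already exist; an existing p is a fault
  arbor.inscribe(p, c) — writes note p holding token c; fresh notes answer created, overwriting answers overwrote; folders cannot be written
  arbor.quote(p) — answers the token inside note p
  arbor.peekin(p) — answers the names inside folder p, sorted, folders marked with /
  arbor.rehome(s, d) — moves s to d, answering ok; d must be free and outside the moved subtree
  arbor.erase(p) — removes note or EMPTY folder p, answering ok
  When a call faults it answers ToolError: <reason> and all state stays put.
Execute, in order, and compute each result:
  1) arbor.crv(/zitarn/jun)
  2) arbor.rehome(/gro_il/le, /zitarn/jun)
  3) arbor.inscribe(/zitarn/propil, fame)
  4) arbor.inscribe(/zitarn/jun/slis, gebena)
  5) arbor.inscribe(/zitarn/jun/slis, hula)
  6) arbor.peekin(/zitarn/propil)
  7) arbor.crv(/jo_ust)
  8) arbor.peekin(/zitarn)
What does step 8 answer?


Answer: [jun/, propil]

Derivation:
-> arbor.crv(p=/zitarn/jun)
<- ok
-> arbor.rehome(s=/gro_il/le, d=/zitarn/jun)
<- ToolError: exists
-> arbor.inscribe(p=/zitarn/propil, c=fame)
<- created
-> arbor.inscribe(p=/zitarn/jun/slis, c=gebena)
<- created
-> arbor.inscribe(p=/zitarn/jun/slis, c=hula)
<- overwrote
-> arbor.peekin(p=/zitarn/propil)
<- ToolError: not a directory
-> arbor.crv(p=/jo_ust)
<- ok
-> arbor.peekin(p=/zitarn)
<- [jun/, propil]


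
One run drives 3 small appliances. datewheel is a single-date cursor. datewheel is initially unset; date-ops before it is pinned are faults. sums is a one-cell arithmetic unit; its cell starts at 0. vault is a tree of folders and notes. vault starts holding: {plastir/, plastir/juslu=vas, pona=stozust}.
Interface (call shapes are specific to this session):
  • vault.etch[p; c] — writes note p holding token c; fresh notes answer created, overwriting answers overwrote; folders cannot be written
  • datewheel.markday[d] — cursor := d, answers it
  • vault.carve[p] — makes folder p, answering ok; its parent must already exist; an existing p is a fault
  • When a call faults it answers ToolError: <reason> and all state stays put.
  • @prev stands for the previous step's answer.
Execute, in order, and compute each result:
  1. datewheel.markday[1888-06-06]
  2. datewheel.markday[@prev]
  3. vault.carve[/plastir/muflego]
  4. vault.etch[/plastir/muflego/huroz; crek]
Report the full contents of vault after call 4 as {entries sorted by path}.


Answer: {plastir/, plastir/juslu=vas, plastir/muflego/, plastir/muflego/huroz=crek, pona=stozust}

Derivation:
> datewheel.markday d=1888-06-06
[out] 1888-06-06
> datewheel.markday d=@prev
[out] 1888-06-06
> vault.carve p=/plastir/muflego
[out] ok
> vault.etch p=/plastir/muflego/huroz c=crek
[out] created
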